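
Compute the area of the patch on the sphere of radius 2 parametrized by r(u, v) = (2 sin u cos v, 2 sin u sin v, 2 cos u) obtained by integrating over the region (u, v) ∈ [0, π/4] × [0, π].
Area = 2*pi*(2 - sqrt(2))

Area = ∫∫ √(EG − F²) du dv with √(EG − F²) = 4*Abs(sin(u)). Integrating over [0, π/4] × [0, π] gives 2*pi*(2 - sqrt(2)).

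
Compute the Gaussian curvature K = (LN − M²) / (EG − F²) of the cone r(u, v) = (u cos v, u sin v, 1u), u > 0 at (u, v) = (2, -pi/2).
K = 0

Coefficients of the first fundamental form: E = 2, F = 0, G = u^2.
Coefficients of the second fundamental form: L = 0, M = 0, N = sqrt(2)*u^2/(2*Abs(u)).
Assemble K = (LN − M²)/(EG − F²) = 0. At (u, v) = (2, -pi/2): K = 0.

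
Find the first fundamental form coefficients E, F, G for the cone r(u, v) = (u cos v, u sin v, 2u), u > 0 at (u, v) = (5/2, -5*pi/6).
E = 5;  F = 0;  G = 25/4

Partials: r_u = (cos(v), sin(v), 2), r_v = (-u*sin(v), u*cos(v), 0). As functions of (u, v):
  E = r_u · r_u = 5,
  F = r_u · r_v = 0,
  G = r_v · r_v = u^2.
Evaluating at (u, v) = (5/2, -5*pi/6): E = 5, F = 0, G = 25/4.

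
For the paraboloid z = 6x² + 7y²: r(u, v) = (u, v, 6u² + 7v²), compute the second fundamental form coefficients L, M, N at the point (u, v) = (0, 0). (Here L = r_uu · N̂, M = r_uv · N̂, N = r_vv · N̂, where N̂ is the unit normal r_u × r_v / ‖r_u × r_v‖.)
L = 12;  M = 0;  N = 14

Compute the unit normal N̂(u, v) = (-12*u/sqrt(144*u^2 + 196*v^2 + 1), -14*v/sqrt(144*u^2 + 196*v^2 + 1), 1/sqrt(144*u^2 + 196*v^2 + 1)), and the second partials r_uu, r_uv, r_vv. Take dot products:
  L(u, v) = r_uu · N̂ = 12/sqrt(144*u^2 + 196*v^2 + 1),
  M(u, v) = r_uv · N̂ = 0,
  N(u, v) = r_vv · N̂ = 14/sqrt(144*u^2 + 196*v^2 + 1).
Evaluating at (u, v) = (0, 0):
  L = 12, M = 0, N = 14.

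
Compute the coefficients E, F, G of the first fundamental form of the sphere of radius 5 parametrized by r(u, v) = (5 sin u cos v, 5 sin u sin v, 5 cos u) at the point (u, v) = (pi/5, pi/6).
E = 25;  F = 0;  G = 125/8 - 25*sqrt(5)/8

Partials: r_u = (5*cos(u)*cos(v), 5*sin(v)*cos(u), -5*sin(u)), r_v = (-5*sin(u)*sin(v), 5*sin(u)*cos(v), 0). As functions of (u, v):
  E = r_u · r_u = 25,
  F = r_u · r_v = 0,
  G = r_v · r_v = 25*sin(u)^2.
Evaluating at (u, v) = (pi/5, pi/6): E = 25, F = 0, G = 125/8 - 25*sqrt(5)/8.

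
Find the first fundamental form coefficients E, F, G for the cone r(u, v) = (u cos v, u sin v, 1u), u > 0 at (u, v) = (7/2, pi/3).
E = 2;  F = 0;  G = 49/4

Partials: r_u = (cos(v), sin(v), 1), r_v = (-u*sin(v), u*cos(v), 0). As functions of (u, v):
  E = r_u · r_u = 2,
  F = r_u · r_v = 0,
  G = r_v · r_v = u^2.
Evaluating at (u, v) = (7/2, pi/3): E = 2, F = 0, G = 49/4.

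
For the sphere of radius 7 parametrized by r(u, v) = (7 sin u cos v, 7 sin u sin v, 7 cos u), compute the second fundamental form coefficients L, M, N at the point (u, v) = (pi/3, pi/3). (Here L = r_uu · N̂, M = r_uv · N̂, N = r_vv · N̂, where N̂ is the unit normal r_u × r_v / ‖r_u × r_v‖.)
L = -7;  M = 0;  N = -21/4

Compute the unit normal N̂(u, v) = (sin(u)^2*cos(v)/Abs(sin(u)), sin(u)^2*sin(v)/Abs(sin(u)), sin(2*u)/(2*Abs(sin(u)))), and the second partials r_uu, r_uv, r_vv. Take dot products:
  L(u, v) = r_uu · N̂ = -7*sin(u)/Abs(sin(u)),
  M(u, v) = r_uv · N̂ = 0,
  N(u, v) = r_vv · N̂ = -7*sin(u)^3/Abs(sin(u)).
Evaluating at (u, v) = (pi/3, pi/3):
  L = -7, M = 0, N = -21/4.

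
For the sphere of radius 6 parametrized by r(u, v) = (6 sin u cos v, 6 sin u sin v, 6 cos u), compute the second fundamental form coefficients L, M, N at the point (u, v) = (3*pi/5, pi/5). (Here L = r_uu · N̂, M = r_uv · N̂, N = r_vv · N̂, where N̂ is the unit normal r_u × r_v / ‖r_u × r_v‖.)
L = -6;  M = 0;  N = -15/4 - 3*sqrt(5)/4

Compute the unit normal N̂(u, v) = (sin(u)^2*cos(v)/Abs(sin(u)), sin(u)^2*sin(v)/Abs(sin(u)), sin(2*u)/(2*Abs(sin(u)))), and the second partials r_uu, r_uv, r_vv. Take dot products:
  L(u, v) = r_uu · N̂ = -6*sin(u)/Abs(sin(u)),
  M(u, v) = r_uv · N̂ = 0,
  N(u, v) = r_vv · N̂ = -6*sin(u)^3/Abs(sin(u)).
Evaluating at (u, v) = (3*pi/5, pi/5):
  L = -6, M = 0, N = -15/4 - 3*sqrt(5)/4.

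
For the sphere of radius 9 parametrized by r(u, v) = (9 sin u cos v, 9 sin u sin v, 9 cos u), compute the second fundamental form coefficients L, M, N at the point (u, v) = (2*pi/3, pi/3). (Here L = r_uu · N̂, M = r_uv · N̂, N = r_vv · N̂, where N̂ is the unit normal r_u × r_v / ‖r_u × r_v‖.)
L = -9;  M = 0;  N = -27/4

Compute the unit normal N̂(u, v) = (sin(u)^2*cos(v)/Abs(sin(u)), sin(u)^2*sin(v)/Abs(sin(u)), sin(2*u)/(2*Abs(sin(u)))), and the second partials r_uu, r_uv, r_vv. Take dot products:
  L(u, v) = r_uu · N̂ = -9*sin(u)/Abs(sin(u)),
  M(u, v) = r_uv · N̂ = 0,
  N(u, v) = r_vv · N̂ = -9*sin(u)^3/Abs(sin(u)).
Evaluating at (u, v) = (2*pi/3, pi/3):
  L = -9, M = 0, N = -27/4.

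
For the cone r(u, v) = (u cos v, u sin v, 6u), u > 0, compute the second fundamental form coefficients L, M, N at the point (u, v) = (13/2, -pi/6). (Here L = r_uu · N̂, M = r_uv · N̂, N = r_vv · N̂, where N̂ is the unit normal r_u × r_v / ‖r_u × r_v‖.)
L = 0;  M = 0;  N = 39*sqrt(37)/37

Compute the unit normal N̂(u, v) = (-6*sqrt(37)*u*cos(v)/(37*Abs(u)), -6*sqrt(37)*u*sin(v)/(37*Abs(u)), sqrt(37)*u/(37*Abs(u))), and the second partials r_uu, r_uv, r_vv. Take dot products:
  L(u, v) = r_uu · N̂ = 0,
  M(u, v) = r_uv · N̂ = 0,
  N(u, v) = r_vv · N̂ = 6*sqrt(37)*u^2/(37*Abs(u)).
Evaluating at (u, v) = (13/2, -pi/6):
  L = 0, M = 0, N = 39*sqrt(37)/37.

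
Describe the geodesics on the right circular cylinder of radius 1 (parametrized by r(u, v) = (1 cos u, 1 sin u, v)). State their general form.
The cylinder is flat (K = 0) and locally isometric to the plane via the development (u, v) ↦ (1 u, v). Geodesics are the pre-images of straight lines: circles (v constant), vertical lines (u constant), and helices (v = c · u + d) for constants c, d.

A right cylinder has E = 1², F = 0, G = 1, so EG − F² = 1², and L = −1, M = N = 0, giving K = (LN − M²)/(EG − F²) = 0 everywhere. A flat surface is locally isometric to the Euclidean plane via the map (u, v) ↦ (1 u, v). Straight lines in the (x̃, ỹ) plane pull back to: (a) horizontal circles (v = const), (b) vertical generators (u = const), and (c) helices (1 u tan θ = v, i.e. v = c · u + d).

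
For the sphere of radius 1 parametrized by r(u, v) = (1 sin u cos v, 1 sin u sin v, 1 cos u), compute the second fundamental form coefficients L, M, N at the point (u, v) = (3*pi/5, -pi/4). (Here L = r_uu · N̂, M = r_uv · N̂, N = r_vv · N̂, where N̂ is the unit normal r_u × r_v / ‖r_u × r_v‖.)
L = -1;  M = 0;  N = -5/8 - sqrt(5)/8

Compute the unit normal N̂(u, v) = (sin(u)^2*cos(v)/Abs(sin(u)), sin(u)^2*sin(v)/Abs(sin(u)), sin(2*u)/(2*Abs(sin(u)))), and the second partials r_uu, r_uv, r_vv. Take dot products:
  L(u, v) = r_uu · N̂ = -sin(u)/Abs(sin(u)),
  M(u, v) = r_uv · N̂ = 0,
  N(u, v) = r_vv · N̂ = -sin(u)^3/Abs(sin(u)).
Evaluating at (u, v) = (3*pi/5, -pi/4):
  L = -1, M = 0, N = -5/8 - sqrt(5)/8.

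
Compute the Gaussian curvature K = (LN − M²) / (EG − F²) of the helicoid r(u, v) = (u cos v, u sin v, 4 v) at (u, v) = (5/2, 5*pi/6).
K = -256/7921

Coefficients of the first fundamental form: E = 1, F = 0, G = u^2 + 16.
Coefficients of the second fundamental form: L = 0, M = -4/sqrt(u^2 + 16), N = 0.
Assemble K = (LN − M²)/(EG − F²) = -16/(u^2 + 16)^2. At (u, v) = (5/2, 5*pi/6): K = -256/7921.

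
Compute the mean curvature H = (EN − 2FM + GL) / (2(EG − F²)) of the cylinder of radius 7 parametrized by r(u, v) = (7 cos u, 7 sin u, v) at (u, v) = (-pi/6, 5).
H = -1/14

With E = 49, F = 0, G = 1, L = -7, M = 0, N = 0, assemble
  H = (EN − 2FM + GL) / (2(EG − F²)) = -1/14.
At (u, v) = (-pi/6, 5): H = -1/14.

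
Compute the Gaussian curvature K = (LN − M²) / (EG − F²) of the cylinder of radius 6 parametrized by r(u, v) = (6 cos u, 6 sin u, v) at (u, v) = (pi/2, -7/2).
K = 0

Coefficients of the first fundamental form: E = 36, F = 0, G = 1.
Coefficients of the second fundamental form: L = -6, M = 0, N = 0.
Assemble K = (LN − M²)/(EG − F²) = 0. At (u, v) = (pi/2, -7/2): K = 0.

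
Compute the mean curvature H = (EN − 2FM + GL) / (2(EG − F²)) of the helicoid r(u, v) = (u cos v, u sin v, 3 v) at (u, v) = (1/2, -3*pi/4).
H = 0

With E = 1, F = 0, G = u^2 + 9, L = 0, M = -3/sqrt(u^2 + 9), N = 0, assemble
  H = (EN − 2FM + GL) / (2(EG − F²)) = 0.
At (u, v) = (1/2, -3*pi/4): H = 0.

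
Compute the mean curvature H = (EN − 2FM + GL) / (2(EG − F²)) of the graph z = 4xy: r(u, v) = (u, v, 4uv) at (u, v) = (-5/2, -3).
H = -96*sqrt(5)/1715

With E = 16*v^2 + 1, F = 16*u*v, G = 16*u^2 + 1, L = 0, M = 4/sqrt(16*u^2 + 16*v^2 + 1), N = 0, assemble
  H = (EN − 2FM + GL) / (2(EG − F²)) = -64*u*v/(16*u^2 + 16*v^2 + 1)^(3/2).
At (u, v) = (-5/2, -3): H = -96*sqrt(5)/1715.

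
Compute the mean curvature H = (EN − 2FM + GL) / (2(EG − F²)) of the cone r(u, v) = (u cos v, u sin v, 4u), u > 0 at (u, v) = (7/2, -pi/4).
H = 4*sqrt(17)/119

With E = 17, F = 0, G = u^2, L = 0, M = 0, N = 4*sqrt(17)*u^2/(17*Abs(u)), assemble
  H = (EN − 2FM + GL) / (2(EG − F²)) = 2*sqrt(17)/(17*Abs(u)).
At (u, v) = (7/2, -pi/4): H = 4*sqrt(17)/119.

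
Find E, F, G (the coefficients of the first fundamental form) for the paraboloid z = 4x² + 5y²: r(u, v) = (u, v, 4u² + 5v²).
E = 64*u^2 + 1;  F = 80*u*v;  G = 100*v^2 + 1

Compute partials: r_u = (1, 0, 8*u), r_v = (0, 1, 10*v). Then
  E = r_u · r_u = 64*u^2 + 1,
  F = r_u · r_v = 80*u*v,
  G = r_v · r_v = 100*v^2 + 1.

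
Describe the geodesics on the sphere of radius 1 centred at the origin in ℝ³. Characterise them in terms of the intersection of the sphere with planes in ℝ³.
Geodesics on the sphere of radius 1 are great circles — circles of radius 1 obtained as the intersection of the sphere with planes through the origin (the centre of the sphere).

A curve α(t) of nonzero constant speed on the sphere of radius 1 is a geodesic iff its acceleration α̈ is everywhere normal to the surface, i.e. parallel to the radial vector α(t). Then d/dt(α × α̇) = α̇ × α̇ + α × α̈ = 0, so α × α̇ is a constant vector n ≠ 0 and α(t) · n = 0 for all t: α lies in the plane through the origin with normal n. The intersection of that plane with the sphere is a circle of radius 1 (a great circle). Conversely, a great circle traversed at constant speed has centripetal acceleration pointing at the origin, hence normal to the sphere, so every great circle is a geodesic.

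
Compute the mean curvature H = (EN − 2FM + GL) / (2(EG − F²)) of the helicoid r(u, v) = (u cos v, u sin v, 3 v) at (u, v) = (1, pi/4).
H = 0

With E = 1, F = 0, G = u^2 + 9, L = 0, M = -3/sqrt(u^2 + 9), N = 0, assemble
  H = (EN − 2FM + GL) / (2(EG − F²)) = 0.
At (u, v) = (1, pi/4): H = 0.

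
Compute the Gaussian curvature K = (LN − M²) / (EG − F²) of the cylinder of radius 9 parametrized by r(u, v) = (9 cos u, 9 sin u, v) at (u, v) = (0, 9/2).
K = 0

Coefficients of the first fundamental form: E = 81, F = 0, G = 1.
Coefficients of the second fundamental form: L = -9, M = 0, N = 0.
Assemble K = (LN − M²)/(EG − F²) = 0. At (u, v) = (0, 9/2): K = 0.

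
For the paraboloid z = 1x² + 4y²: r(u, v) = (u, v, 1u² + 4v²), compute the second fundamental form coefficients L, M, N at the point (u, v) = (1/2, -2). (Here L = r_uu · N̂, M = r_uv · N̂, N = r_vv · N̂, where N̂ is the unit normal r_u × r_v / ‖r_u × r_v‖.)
L = sqrt(258)/129;  M = 0;  N = 4*sqrt(258)/129

Compute the unit normal N̂(u, v) = (-2*u/sqrt(4*u^2 + 64*v^2 + 1), -8*v/sqrt(4*u^2 + 64*v^2 + 1), 1/sqrt(4*u^2 + 64*v^2 + 1)), and the second partials r_uu, r_uv, r_vv. Take dot products:
  L(u, v) = r_uu · N̂ = 2/sqrt(4*u^2 + 64*v^2 + 1),
  M(u, v) = r_uv · N̂ = 0,
  N(u, v) = r_vv · N̂ = 8/sqrt(4*u^2 + 64*v^2 + 1).
Evaluating at (u, v) = (1/2, -2):
  L = sqrt(258)/129, M = 0, N = 4*sqrt(258)/129.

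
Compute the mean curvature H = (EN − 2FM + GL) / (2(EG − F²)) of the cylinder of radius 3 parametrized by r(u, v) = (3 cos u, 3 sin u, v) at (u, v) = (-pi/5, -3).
H = -1/6

With E = 9, F = 0, G = 1, L = -3, M = 0, N = 0, assemble
  H = (EN − 2FM + GL) / (2(EG − F²)) = -1/6.
At (u, v) = (-pi/5, -3): H = -1/6.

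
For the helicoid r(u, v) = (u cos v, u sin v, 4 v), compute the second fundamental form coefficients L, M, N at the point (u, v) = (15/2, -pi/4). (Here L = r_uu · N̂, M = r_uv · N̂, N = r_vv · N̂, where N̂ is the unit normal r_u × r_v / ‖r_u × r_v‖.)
L = 0;  M = -8/17;  N = 0

Compute the unit normal N̂(u, v) = (4*sin(v)/sqrt(u^2 + 16), -4*cos(v)/sqrt(u^2 + 16), u/sqrt(u^2 + 16)), and the second partials r_uu, r_uv, r_vv. Take dot products:
  L(u, v) = r_uu · N̂ = 0,
  M(u, v) = r_uv · N̂ = -4/sqrt(u^2 + 16),
  N(u, v) = r_vv · N̂ = 0.
Evaluating at (u, v) = (15/2, -pi/4):
  L = 0, M = -8/17, N = 0.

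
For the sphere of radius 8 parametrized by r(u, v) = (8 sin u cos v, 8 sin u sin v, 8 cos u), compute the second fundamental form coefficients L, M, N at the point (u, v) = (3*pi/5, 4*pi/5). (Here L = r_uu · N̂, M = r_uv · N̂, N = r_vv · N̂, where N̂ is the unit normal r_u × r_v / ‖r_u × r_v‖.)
L = -8;  M = 0;  N = -5 - sqrt(5)

Compute the unit normal N̂(u, v) = (sin(u)^2*cos(v)/Abs(sin(u)), sin(u)^2*sin(v)/Abs(sin(u)), sin(2*u)/(2*Abs(sin(u)))), and the second partials r_uu, r_uv, r_vv. Take dot products:
  L(u, v) = r_uu · N̂ = -8*sin(u)/Abs(sin(u)),
  M(u, v) = r_uv · N̂ = 0,
  N(u, v) = r_vv · N̂ = -8*sin(u)^3/Abs(sin(u)).
Evaluating at (u, v) = (3*pi/5, 4*pi/5):
  L = -8, M = 0, N = -5 - sqrt(5).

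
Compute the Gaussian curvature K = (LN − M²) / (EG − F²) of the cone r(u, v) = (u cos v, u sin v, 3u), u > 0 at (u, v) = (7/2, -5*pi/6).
K = 0

Coefficients of the first fundamental form: E = 10, F = 0, G = u^2.
Coefficients of the second fundamental form: L = 0, M = 0, N = 3*sqrt(10)*u^2/(10*Abs(u)).
Assemble K = (LN − M²)/(EG − F²) = 0. At (u, v) = (7/2, -5*pi/6): K = 0.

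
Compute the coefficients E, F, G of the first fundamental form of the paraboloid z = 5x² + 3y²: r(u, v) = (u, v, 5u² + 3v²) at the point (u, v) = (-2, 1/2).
E = 401;  F = -60;  G = 10

Partials: r_u = (1, 0, 10*u), r_v = (0, 1, 6*v). As functions of (u, v):
  E = r_u · r_u = 100*u^2 + 1,
  F = r_u · r_v = 60*u*v,
  G = r_v · r_v = 36*v^2 + 1.
Evaluating at (u, v) = (-2, 1/2): E = 401, F = -60, G = 10.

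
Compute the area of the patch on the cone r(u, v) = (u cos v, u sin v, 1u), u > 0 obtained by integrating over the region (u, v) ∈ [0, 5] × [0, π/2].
Area = 25*sqrt(2)*pi/4

Area = ∫∫ √(EG − F²) du dv with √(EG − F²) = sqrt(2)*Abs(u). Integrating over [0, 5] × [0, π/2] gives 25*sqrt(2)*pi/4.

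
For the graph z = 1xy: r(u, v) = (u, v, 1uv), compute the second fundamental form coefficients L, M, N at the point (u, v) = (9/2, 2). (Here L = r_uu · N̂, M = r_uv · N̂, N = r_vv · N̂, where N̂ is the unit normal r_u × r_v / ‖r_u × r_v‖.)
L = 0;  M = 2*sqrt(101)/101;  N = 0

Compute the unit normal N̂(u, v) = (-v/sqrt(u^2 + v^2 + 1), -u/sqrt(u^2 + v^2 + 1), 1/sqrt(u^2 + v^2 + 1)), and the second partials r_uu, r_uv, r_vv. Take dot products:
  L(u, v) = r_uu · N̂ = 0,
  M(u, v) = r_uv · N̂ = 1/sqrt(u^2 + v^2 + 1),
  N(u, v) = r_vv · N̂ = 0.
Evaluating at (u, v) = (9/2, 2):
  L = 0, M = 2*sqrt(101)/101, N = 0.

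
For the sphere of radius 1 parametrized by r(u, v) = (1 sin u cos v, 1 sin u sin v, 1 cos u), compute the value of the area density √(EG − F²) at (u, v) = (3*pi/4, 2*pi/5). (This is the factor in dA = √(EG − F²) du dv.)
√(EG − F²)|_{(3*pi/4, 2*pi/5)} = sqrt(2)/2

E = 1, F = 0, G = sin(u)^2, so EG − F² = sin(u)^2. Taking the positive square root: √(EG − F²) = Abs(sin(u)). At (u, v) = (3*pi/4, 2*pi/5): sqrt(2)/2.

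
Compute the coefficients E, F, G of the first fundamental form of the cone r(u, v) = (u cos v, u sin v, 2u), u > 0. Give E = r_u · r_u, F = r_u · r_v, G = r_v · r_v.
E = 5;  F = 0;  G = u^2

Compute partials: r_u = (cos(v), sin(v), 2), r_v = (-u*sin(v), u*cos(v), 0). Then
  E = r_u · r_u = 5,
  F = r_u · r_v = 0,
  G = r_v · r_v = u^2.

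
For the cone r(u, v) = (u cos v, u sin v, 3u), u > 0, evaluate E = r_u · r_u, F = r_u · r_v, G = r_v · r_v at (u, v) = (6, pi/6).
E = 10;  F = 0;  G = 36

Partials: r_u = (cos(v), sin(v), 3), r_v = (-u*sin(v), u*cos(v), 0). As functions of (u, v):
  E = r_u · r_u = 10,
  F = r_u · r_v = 0,
  G = r_v · r_v = u^2.
Evaluating at (u, v) = (6, pi/6): E = 10, F = 0, G = 36.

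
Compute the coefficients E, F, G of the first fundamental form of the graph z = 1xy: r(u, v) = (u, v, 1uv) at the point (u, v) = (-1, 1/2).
E = 5/4;  F = -1/2;  G = 2

Partials: r_u = (1, 0, v), r_v = (0, 1, u). As functions of (u, v):
  E = r_u · r_u = v^2 + 1,
  F = r_u · r_v = u*v,
  G = r_v · r_v = u^2 + 1.
Evaluating at (u, v) = (-1, 1/2): E = 5/4, F = -1/2, G = 2.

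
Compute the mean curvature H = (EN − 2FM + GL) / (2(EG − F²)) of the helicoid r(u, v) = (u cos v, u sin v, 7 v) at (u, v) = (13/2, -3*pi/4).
H = 0

With E = 1, F = 0, G = u^2 + 49, L = 0, M = -7/sqrt(u^2 + 49), N = 0, assemble
  H = (EN − 2FM + GL) / (2(EG − F²)) = 0.
At (u, v) = (13/2, -3*pi/4): H = 0.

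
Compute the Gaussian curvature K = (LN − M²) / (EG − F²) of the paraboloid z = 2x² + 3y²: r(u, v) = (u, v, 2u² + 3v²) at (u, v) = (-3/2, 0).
K = 24/1369

Coefficients of the first fundamental form: E = 16*u^2 + 1, F = 24*u*v, G = 36*v^2 + 1.
Coefficients of the second fundamental form: L = 4/sqrt(16*u^2 + 36*v^2 + 1), M = 0, N = 6/sqrt(16*u^2 + 36*v^2 + 1).
Assemble K = (LN − M²)/(EG − F²) = 24/(256*u^4 + 1152*u^2*v^2 + 32*u^2 + 1296*v^4 + 72*v^2 + 1). At (u, v) = (-3/2, 0): K = 24/1369.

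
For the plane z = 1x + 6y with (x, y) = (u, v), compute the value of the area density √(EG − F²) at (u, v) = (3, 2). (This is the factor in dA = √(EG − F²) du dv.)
√(EG − F²)|_{(3, 2)} = sqrt(38)

E = 2, F = 6, G = 37, so EG − F² = 38. Taking the positive square root: √(EG − F²) = sqrt(38). At (u, v) = (3, 2): sqrt(38).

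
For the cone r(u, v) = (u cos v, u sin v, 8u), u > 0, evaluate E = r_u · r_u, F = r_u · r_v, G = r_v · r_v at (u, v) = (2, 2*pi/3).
E = 65;  F = 0;  G = 4

Partials: r_u = (cos(v), sin(v), 8), r_v = (-u*sin(v), u*cos(v), 0). As functions of (u, v):
  E = r_u · r_u = 65,
  F = r_u · r_v = 0,
  G = r_v · r_v = u^2.
Evaluating at (u, v) = (2, 2*pi/3): E = 65, F = 0, G = 4.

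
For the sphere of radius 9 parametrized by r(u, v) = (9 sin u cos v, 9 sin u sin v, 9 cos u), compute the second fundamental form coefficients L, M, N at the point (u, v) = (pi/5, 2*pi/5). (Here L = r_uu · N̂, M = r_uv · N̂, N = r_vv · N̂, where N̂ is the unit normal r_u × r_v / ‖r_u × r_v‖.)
L = -9;  M = 0;  N = -45/8 + 9*sqrt(5)/8

Compute the unit normal N̂(u, v) = (sin(u)^2*cos(v)/Abs(sin(u)), sin(u)^2*sin(v)/Abs(sin(u)), sin(2*u)/(2*Abs(sin(u)))), and the second partials r_uu, r_uv, r_vv. Take dot products:
  L(u, v) = r_uu · N̂ = -9*sin(u)/Abs(sin(u)),
  M(u, v) = r_uv · N̂ = 0,
  N(u, v) = r_vv · N̂ = -9*sin(u)^3/Abs(sin(u)).
Evaluating at (u, v) = (pi/5, 2*pi/5):
  L = -9, M = 0, N = -45/8 + 9*sqrt(5)/8.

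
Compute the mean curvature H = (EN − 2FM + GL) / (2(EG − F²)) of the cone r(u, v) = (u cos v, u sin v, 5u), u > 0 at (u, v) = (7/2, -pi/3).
H = 5*sqrt(26)/182

With E = 26, F = 0, G = u^2, L = 0, M = 0, N = 5*sqrt(26)*u^2/(26*Abs(u)), assemble
  H = (EN − 2FM + GL) / (2(EG − F²)) = 5*sqrt(26)/(52*Abs(u)).
At (u, v) = (7/2, -pi/3): H = 5*sqrt(26)/182.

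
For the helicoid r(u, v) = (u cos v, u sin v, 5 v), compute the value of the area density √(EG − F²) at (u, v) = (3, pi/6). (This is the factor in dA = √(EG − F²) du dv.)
√(EG − F²)|_{(3, pi/6)} = sqrt(34)

E = 1, F = 0, G = u^2 + 25, so EG − F² = u^2 + 25. Taking the positive square root: √(EG − F²) = sqrt(u^2 + 25). At (u, v) = (3, pi/6): sqrt(34).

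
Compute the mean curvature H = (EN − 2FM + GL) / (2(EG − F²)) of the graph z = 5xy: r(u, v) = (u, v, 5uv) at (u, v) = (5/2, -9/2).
H = 5625*sqrt(2654)/3521858

With E = 25*v^2 + 1, F = 25*u*v, G = 25*u^2 + 1, L = 0, M = 5/sqrt(25*u^2 + 25*v^2 + 1), N = 0, assemble
  H = (EN − 2FM + GL) / (2(EG − F²)) = -125*u*v/(25*u^2 + 25*v^2 + 1)^(3/2).
At (u, v) = (5/2, -9/2): H = 5625*sqrt(2654)/3521858.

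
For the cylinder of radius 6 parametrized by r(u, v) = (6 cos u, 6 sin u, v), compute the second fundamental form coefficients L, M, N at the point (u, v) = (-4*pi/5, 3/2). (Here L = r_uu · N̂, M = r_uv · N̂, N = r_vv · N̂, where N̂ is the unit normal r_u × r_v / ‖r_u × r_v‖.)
L = -6;  M = 0;  N = 0

Compute the unit normal N̂(u, v) = (cos(u), sin(u), 0), and the second partials r_uu, r_uv, r_vv. Take dot products:
  L(u, v) = r_uu · N̂ = -6,
  M(u, v) = r_uv · N̂ = 0,
  N(u, v) = r_vv · N̂ = 0.
Evaluating at (u, v) = (-4*pi/5, 3/2):
  L = -6, M = 0, N = 0.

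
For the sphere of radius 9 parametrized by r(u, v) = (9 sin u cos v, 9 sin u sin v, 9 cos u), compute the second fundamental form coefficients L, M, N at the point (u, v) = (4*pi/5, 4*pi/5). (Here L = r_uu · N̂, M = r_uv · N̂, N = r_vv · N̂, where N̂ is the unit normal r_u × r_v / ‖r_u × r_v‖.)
L = -9;  M = 0;  N = -45/8 + 9*sqrt(5)/8

Compute the unit normal N̂(u, v) = (sin(u)^2*cos(v)/Abs(sin(u)), sin(u)^2*sin(v)/Abs(sin(u)), sin(2*u)/(2*Abs(sin(u)))), and the second partials r_uu, r_uv, r_vv. Take dot products:
  L(u, v) = r_uu · N̂ = -9*sin(u)/Abs(sin(u)),
  M(u, v) = r_uv · N̂ = 0,
  N(u, v) = r_vv · N̂ = -9*sin(u)^3/Abs(sin(u)).
Evaluating at (u, v) = (4*pi/5, 4*pi/5):
  L = -9, M = 0, N = -45/8 + 9*sqrt(5)/8.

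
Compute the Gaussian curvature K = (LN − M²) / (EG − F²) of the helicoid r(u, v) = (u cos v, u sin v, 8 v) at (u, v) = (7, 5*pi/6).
K = -64/12769

Coefficients of the first fundamental form: E = 1, F = 0, G = u^2 + 64.
Coefficients of the second fundamental form: L = 0, M = -8/sqrt(u^2 + 64), N = 0.
Assemble K = (LN − M²)/(EG − F²) = -64/(u^2 + 64)^2. At (u, v) = (7, 5*pi/6): K = -64/12769.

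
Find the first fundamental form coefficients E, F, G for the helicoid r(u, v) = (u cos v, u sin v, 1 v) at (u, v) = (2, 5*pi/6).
E = 1;  F = 0;  G = 5

Partials: r_u = (cos(v), sin(v), 0), r_v = (-u*sin(v), u*cos(v), 1). As functions of (u, v):
  E = r_u · r_u = 1,
  F = r_u · r_v = 0,
  G = r_v · r_v = u^2 + 1.
Evaluating at (u, v) = (2, 5*pi/6): E = 1, F = 0, G = 5.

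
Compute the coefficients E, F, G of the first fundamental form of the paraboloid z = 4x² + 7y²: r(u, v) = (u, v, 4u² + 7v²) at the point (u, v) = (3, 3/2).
E = 577;  F = 504;  G = 442

Partials: r_u = (1, 0, 8*u), r_v = (0, 1, 14*v). As functions of (u, v):
  E = r_u · r_u = 64*u^2 + 1,
  F = r_u · r_v = 112*u*v,
  G = r_v · r_v = 196*v^2 + 1.
Evaluating at (u, v) = (3, 3/2): E = 577, F = 504, G = 442.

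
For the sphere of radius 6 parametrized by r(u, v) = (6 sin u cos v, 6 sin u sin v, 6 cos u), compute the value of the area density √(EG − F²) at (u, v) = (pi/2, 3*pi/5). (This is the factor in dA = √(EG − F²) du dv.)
√(EG − F²)|_{(pi/2, 3*pi/5)} = 36

E = 36, F = 0, G = 36*sin(u)^2, so EG − F² = 1296*sin(u)^2. Taking the positive square root: √(EG − F²) = 36*Abs(sin(u)). At (u, v) = (pi/2, 3*pi/5): 36.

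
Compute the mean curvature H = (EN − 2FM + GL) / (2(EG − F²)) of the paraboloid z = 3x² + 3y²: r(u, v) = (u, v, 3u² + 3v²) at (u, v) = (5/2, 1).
H = 789*sqrt(262)/68644

With E = 36*u^2 + 1, F = 36*u*v, G = 36*v^2 + 1, L = 6/sqrt(36*u^2 + 36*v^2 + 1), M = 0, N = 6/sqrt(36*u^2 + 36*v^2 + 1), assemble
  H = (EN − 2FM + GL) / (2(EG − F²)) = 6*(18*u^2 + 18*v^2 + 1)/(36*u^2 + 36*v^2 + 1)^(3/2).
At (u, v) = (5/2, 1): H = 789*sqrt(262)/68644.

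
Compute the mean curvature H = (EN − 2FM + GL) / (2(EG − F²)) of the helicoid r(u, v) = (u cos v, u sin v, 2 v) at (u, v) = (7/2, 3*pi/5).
H = 0

With E = 1, F = 0, G = u^2 + 4, L = 0, M = -2/sqrt(u^2 + 4), N = 0, assemble
  H = (EN − 2FM + GL) / (2(EG − F²)) = 0.
At (u, v) = (7/2, 3*pi/5): H = 0.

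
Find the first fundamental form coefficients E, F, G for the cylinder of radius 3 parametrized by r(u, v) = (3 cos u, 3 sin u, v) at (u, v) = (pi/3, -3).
E = 9;  F = 0;  G = 1

Partials: r_u = (-3*sin(u), 3*cos(u), 0), r_v = (0, 0, 1). As functions of (u, v):
  E = r_u · r_u = 9,
  F = r_u · r_v = 0,
  G = r_v · r_v = 1.
Evaluating at (u, v) = (pi/3, -3): E = 9, F = 0, G = 1.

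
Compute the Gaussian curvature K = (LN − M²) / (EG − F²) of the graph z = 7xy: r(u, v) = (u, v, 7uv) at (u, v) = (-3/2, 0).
K = -784/198025

Coefficients of the first fundamental form: E = 49*v^2 + 1, F = 49*u*v, G = 49*u^2 + 1.
Coefficients of the second fundamental form: L = 0, M = 7/sqrt(49*u^2 + 49*v^2 + 1), N = 0.
Assemble K = (LN − M²)/(EG − F²) = -49/(2401*u^4 + 4802*u^2*v^2 + 98*u^2 + 2401*v^4 + 98*v^2 + 1). At (u, v) = (-3/2, 0): K = -784/198025.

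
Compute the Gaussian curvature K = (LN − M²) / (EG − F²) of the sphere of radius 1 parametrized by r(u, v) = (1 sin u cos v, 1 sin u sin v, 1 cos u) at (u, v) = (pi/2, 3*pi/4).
K = 1

Coefficients of the first fundamental form: E = 1, F = 0, G = sin(u)^2.
Coefficients of the second fundamental form: L = -sin(u)/Abs(sin(u)), M = 0, N = -sin(u)^3/Abs(sin(u)).
Assemble K = (LN − M²)/(EG − F²) = 1. At (u, v) = (pi/2, 3*pi/4): K = 1.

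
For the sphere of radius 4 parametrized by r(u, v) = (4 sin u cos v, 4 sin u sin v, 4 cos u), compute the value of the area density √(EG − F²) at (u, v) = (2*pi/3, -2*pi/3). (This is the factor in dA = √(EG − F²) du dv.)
√(EG − F²)|_{(2*pi/3, -2*pi/3)} = 8*sqrt(3)

E = 16, F = 0, G = 16*sin(u)^2, so EG − F² = 256*sin(u)^2. Taking the positive square root: √(EG − F²) = 16*Abs(sin(u)). At (u, v) = (2*pi/3, -2*pi/3): 8*sqrt(3).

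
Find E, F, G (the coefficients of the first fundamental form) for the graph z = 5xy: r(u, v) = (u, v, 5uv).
E = 25*v^2 + 1;  F = 25*u*v;  G = 25*u^2 + 1

Compute partials: r_u = (1, 0, 5*v), r_v = (0, 1, 5*u). Then
  E = r_u · r_u = 25*v^2 + 1,
  F = r_u · r_v = 25*u*v,
  G = r_v · r_v = 25*u^2 + 1.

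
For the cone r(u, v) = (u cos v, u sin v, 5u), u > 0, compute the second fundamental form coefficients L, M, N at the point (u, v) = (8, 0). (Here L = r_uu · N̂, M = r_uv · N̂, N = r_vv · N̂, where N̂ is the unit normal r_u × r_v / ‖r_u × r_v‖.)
L = 0;  M = 0;  N = 20*sqrt(26)/13

Compute the unit normal N̂(u, v) = (-5*sqrt(26)*u*cos(v)/(26*Abs(u)), -5*sqrt(26)*u*sin(v)/(26*Abs(u)), sqrt(26)*u/(26*Abs(u))), and the second partials r_uu, r_uv, r_vv. Take dot products:
  L(u, v) = r_uu · N̂ = 0,
  M(u, v) = r_uv · N̂ = 0,
  N(u, v) = r_vv · N̂ = 5*sqrt(26)*u^2/(26*Abs(u)).
Evaluating at (u, v) = (8, 0):
  L = 0, M = 0, N = 20*sqrt(26)/13.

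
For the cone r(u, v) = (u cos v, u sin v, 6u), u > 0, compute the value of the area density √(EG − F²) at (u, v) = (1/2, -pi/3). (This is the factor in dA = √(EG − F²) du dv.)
√(EG − F²)|_{(1/2, -pi/3)} = sqrt(37)/2

E = 37, F = 0, G = u^2, so EG − F² = 37*u^2. Taking the positive square root: √(EG − F²) = sqrt(37)*Abs(u). At (u, v) = (1/2, -pi/3): sqrt(37)/2.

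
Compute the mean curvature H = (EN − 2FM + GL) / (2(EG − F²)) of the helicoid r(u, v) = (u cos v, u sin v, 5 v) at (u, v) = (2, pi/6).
H = 0

With E = 1, F = 0, G = u^2 + 25, L = 0, M = -5/sqrt(u^2 + 25), N = 0, assemble
  H = (EN − 2FM + GL) / (2(EG − F²)) = 0.
At (u, v) = (2, pi/6): H = 0.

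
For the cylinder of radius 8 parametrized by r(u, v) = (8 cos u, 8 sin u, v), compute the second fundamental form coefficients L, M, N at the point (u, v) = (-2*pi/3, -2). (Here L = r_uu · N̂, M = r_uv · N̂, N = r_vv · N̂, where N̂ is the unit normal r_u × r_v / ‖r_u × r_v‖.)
L = -8;  M = 0;  N = 0

Compute the unit normal N̂(u, v) = (cos(u), sin(u), 0), and the second partials r_uu, r_uv, r_vv. Take dot products:
  L(u, v) = r_uu · N̂ = -8,
  M(u, v) = r_uv · N̂ = 0,
  N(u, v) = r_vv · N̂ = 0.
Evaluating at (u, v) = (-2*pi/3, -2):
  L = -8, M = 0, N = 0.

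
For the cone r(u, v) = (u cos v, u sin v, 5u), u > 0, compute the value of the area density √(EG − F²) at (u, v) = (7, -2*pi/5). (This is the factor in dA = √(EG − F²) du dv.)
√(EG − F²)|_{(7, -2*pi/5)} = 7*sqrt(26)

E = 26, F = 0, G = u^2, so EG − F² = 26*u^2. Taking the positive square root: √(EG − F²) = sqrt(26)*Abs(u). At (u, v) = (7, -2*pi/5): 7*sqrt(26).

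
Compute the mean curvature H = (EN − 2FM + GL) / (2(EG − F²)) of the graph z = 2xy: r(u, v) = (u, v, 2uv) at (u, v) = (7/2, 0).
H = 0

With E = 4*v^2 + 1, F = 4*u*v, G = 4*u^2 + 1, L = 0, M = 2/sqrt(4*u^2 + 4*v^2 + 1), N = 0, assemble
  H = (EN − 2FM + GL) / (2(EG − F²)) = -8*u*v/(4*u^2 + 4*v^2 + 1)^(3/2).
At (u, v) = (7/2, 0): H = 0.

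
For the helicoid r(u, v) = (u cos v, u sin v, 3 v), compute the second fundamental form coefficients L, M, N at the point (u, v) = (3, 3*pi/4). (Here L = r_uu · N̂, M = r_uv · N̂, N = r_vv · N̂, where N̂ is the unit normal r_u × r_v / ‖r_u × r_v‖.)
L = 0;  M = -sqrt(2)/2;  N = 0

Compute the unit normal N̂(u, v) = (3*sin(v)/sqrt(u^2 + 9), -3*cos(v)/sqrt(u^2 + 9), u/sqrt(u^2 + 9)), and the second partials r_uu, r_uv, r_vv. Take dot products:
  L(u, v) = r_uu · N̂ = 0,
  M(u, v) = r_uv · N̂ = -3/sqrt(u^2 + 9),
  N(u, v) = r_vv · N̂ = 0.
Evaluating at (u, v) = (3, 3*pi/4):
  L = 0, M = -sqrt(2)/2, N = 0.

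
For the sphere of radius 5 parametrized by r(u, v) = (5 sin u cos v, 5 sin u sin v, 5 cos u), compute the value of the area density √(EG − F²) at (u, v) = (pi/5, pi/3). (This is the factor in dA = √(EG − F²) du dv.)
√(EG − F²)|_{(pi/5, pi/3)} = 25*sqrt(10 - 2*sqrt(5))/4

E = 25, F = 0, G = 25*sin(u)^2, so EG − F² = 625*sin(u)^2. Taking the positive square root: √(EG − F²) = 25*Abs(sin(u)). At (u, v) = (pi/5, pi/3): 25*sqrt(10 - 2*sqrt(5))/4.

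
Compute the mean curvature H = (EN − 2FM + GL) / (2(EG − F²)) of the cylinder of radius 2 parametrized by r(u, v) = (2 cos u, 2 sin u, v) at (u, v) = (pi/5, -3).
H = -1/4

With E = 4, F = 0, G = 1, L = -2, M = 0, N = 0, assemble
  H = (EN − 2FM + GL) / (2(EG − F²)) = -1/4.
At (u, v) = (pi/5, -3): H = -1/4.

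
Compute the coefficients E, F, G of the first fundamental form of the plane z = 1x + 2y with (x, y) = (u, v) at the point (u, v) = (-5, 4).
E = 2;  F = 2;  G = 5

Partials: r_u = (1, 0, 1), r_v = (0, 1, 2). As functions of (u, v):
  E = r_u · r_u = 2,
  F = r_u · r_v = 2,
  G = r_v · r_v = 5.
Evaluating at (u, v) = (-5, 4): E = 2, F = 2, G = 5.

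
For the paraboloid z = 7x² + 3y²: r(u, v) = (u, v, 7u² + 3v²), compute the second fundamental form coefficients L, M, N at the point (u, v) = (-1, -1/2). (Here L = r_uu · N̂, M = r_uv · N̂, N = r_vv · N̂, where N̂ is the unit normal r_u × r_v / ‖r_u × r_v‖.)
L = 7*sqrt(206)/103;  M = 0;  N = 3*sqrt(206)/103

Compute the unit normal N̂(u, v) = (-14*u/sqrt(196*u^2 + 36*v^2 + 1), -6*v/sqrt(196*u^2 + 36*v^2 + 1), 1/sqrt(196*u^2 + 36*v^2 + 1)), and the second partials r_uu, r_uv, r_vv. Take dot products:
  L(u, v) = r_uu · N̂ = 14/sqrt(196*u^2 + 36*v^2 + 1),
  M(u, v) = r_uv · N̂ = 0,
  N(u, v) = r_vv · N̂ = 6/sqrt(196*u^2 + 36*v^2 + 1).
Evaluating at (u, v) = (-1, -1/2):
  L = 7*sqrt(206)/103, M = 0, N = 3*sqrt(206)/103.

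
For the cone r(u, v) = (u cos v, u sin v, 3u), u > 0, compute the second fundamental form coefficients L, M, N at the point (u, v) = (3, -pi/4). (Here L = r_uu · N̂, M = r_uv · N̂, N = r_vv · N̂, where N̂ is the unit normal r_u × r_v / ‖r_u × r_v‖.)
L = 0;  M = 0;  N = 9*sqrt(10)/10

Compute the unit normal N̂(u, v) = (-3*sqrt(10)*u*cos(v)/(10*Abs(u)), -3*sqrt(10)*u*sin(v)/(10*Abs(u)), sqrt(10)*u/(10*Abs(u))), and the second partials r_uu, r_uv, r_vv. Take dot products:
  L(u, v) = r_uu · N̂ = 0,
  M(u, v) = r_uv · N̂ = 0,
  N(u, v) = r_vv · N̂ = 3*sqrt(10)*u^2/(10*Abs(u)).
Evaluating at (u, v) = (3, -pi/4):
  L = 0, M = 0, N = 9*sqrt(10)/10.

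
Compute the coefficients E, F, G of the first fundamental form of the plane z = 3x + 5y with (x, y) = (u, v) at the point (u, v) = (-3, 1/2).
E = 10;  F = 15;  G = 26

Partials: r_u = (1, 0, 3), r_v = (0, 1, 5). As functions of (u, v):
  E = r_u · r_u = 10,
  F = r_u · r_v = 15,
  G = r_v · r_v = 26.
Evaluating at (u, v) = (-3, 1/2): E = 10, F = 15, G = 26.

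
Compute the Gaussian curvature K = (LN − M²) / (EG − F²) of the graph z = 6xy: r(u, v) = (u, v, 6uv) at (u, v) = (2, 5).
K = -36/1092025

Coefficients of the first fundamental form: E = 36*v^2 + 1, F = 36*u*v, G = 36*u^2 + 1.
Coefficients of the second fundamental form: L = 0, M = 6/sqrt(36*u^2 + 36*v^2 + 1), N = 0.
Assemble K = (LN − M²)/(EG − F²) = -36/(1296*u^4 + 2592*u^2*v^2 + 72*u^2 + 1296*v^4 + 72*v^2 + 1). At (u, v) = (2, 5): K = -36/1092025.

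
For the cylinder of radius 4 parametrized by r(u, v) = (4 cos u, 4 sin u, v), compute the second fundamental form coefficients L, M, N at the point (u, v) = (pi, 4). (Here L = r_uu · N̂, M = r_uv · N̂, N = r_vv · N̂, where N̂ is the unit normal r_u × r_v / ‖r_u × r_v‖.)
L = -4;  M = 0;  N = 0

Compute the unit normal N̂(u, v) = (cos(u), sin(u), 0), and the second partials r_uu, r_uv, r_vv. Take dot products:
  L(u, v) = r_uu · N̂ = -4,
  M(u, v) = r_uv · N̂ = 0,
  N(u, v) = r_vv · N̂ = 0.
Evaluating at (u, v) = (pi, 4):
  L = -4, M = 0, N = 0.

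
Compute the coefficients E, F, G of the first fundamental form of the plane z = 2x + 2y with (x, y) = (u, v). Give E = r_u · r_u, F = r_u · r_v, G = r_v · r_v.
E = 5;  F = 4;  G = 5

Compute partials: r_u = (1, 0, 2), r_v = (0, 1, 2). Then
  E = r_u · r_u = 5,
  F = r_u · r_v = 4,
  G = r_v · r_v = 5.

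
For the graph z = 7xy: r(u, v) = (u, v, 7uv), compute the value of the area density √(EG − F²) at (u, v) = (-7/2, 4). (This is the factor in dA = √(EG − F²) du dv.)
√(EG − F²)|_{(-7/2, 4)} = sqrt(5541)/2

E = 49*v^2 + 1, F = 49*u*v, G = 49*u^2 + 1, so EG − F² = 49*u^2 + 49*v^2 + 1. Taking the positive square root: √(EG − F²) = sqrt(49*u^2 + 49*v^2 + 1). At (u, v) = (-7/2, 4): sqrt(5541)/2.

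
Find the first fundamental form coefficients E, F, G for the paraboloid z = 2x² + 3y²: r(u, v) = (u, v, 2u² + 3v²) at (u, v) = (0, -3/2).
E = 1;  F = 0;  G = 82

Partials: r_u = (1, 0, 4*u), r_v = (0, 1, 6*v). As functions of (u, v):
  E = r_u · r_u = 16*u^2 + 1,
  F = r_u · r_v = 24*u*v,
  G = r_v · r_v = 36*v^2 + 1.
Evaluating at (u, v) = (0, -3/2): E = 1, F = 0, G = 82.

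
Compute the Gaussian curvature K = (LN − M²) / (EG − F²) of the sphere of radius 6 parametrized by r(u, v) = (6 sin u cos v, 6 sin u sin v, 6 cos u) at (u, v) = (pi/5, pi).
K = 1/36

Coefficients of the first fundamental form: E = 36, F = 0, G = 36*sin(u)^2.
Coefficients of the second fundamental form: L = -6*sin(u)/Abs(sin(u)), M = 0, N = -6*sin(u)^3/Abs(sin(u)).
Assemble K = (LN − M²)/(EG − F²) = 1/36. At (u, v) = (pi/5, pi): K = 1/36.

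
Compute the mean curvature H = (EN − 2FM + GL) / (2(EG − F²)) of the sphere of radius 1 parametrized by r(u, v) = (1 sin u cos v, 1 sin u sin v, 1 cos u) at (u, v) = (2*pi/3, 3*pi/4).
H = -1

With E = 1, F = 0, G = sin(u)^2, L = -sin(u)/Abs(sin(u)), M = 0, N = -sin(u)^3/Abs(sin(u)), assemble
  H = (EN − 2FM + GL) / (2(EG − F²)) = -sin(u)/Abs(sin(u)).
At (u, v) = (2*pi/3, 3*pi/4): H = -1.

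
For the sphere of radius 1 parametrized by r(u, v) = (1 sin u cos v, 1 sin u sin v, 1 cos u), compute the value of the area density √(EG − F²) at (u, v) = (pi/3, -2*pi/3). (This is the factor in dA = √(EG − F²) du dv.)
√(EG − F²)|_{(pi/3, -2*pi/3)} = sqrt(3)/2

E = 1, F = 0, G = sin(u)^2, so EG − F² = sin(u)^2. Taking the positive square root: √(EG − F²) = Abs(sin(u)). At (u, v) = (pi/3, -2*pi/3): sqrt(3)/2.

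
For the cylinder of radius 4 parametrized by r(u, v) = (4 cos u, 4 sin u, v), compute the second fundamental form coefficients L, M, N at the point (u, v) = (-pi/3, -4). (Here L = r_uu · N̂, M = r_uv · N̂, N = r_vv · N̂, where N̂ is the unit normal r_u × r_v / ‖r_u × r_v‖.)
L = -4;  M = 0;  N = 0

Compute the unit normal N̂(u, v) = (cos(u), sin(u), 0), and the second partials r_uu, r_uv, r_vv. Take dot products:
  L(u, v) = r_uu · N̂ = -4,
  M(u, v) = r_uv · N̂ = 0,
  N(u, v) = r_vv · N̂ = 0.
Evaluating at (u, v) = (-pi/3, -4):
  L = -4, M = 0, N = 0.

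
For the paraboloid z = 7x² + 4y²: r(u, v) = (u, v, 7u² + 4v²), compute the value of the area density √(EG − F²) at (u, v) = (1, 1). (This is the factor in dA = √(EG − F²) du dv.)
√(EG − F²)|_{(1, 1)} = 3*sqrt(29)

E = 196*u^2 + 1, F = 112*u*v, G = 64*v^2 + 1, so EG − F² = 196*u^2 + 64*v^2 + 1. Taking the positive square root: √(EG − F²) = sqrt(196*u^2 + 64*v^2 + 1). At (u, v) = (1, 1): 3*sqrt(29).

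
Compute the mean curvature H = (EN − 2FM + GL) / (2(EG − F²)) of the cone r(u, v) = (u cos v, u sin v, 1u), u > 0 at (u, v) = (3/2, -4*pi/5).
H = sqrt(2)/6

With E = 2, F = 0, G = u^2, L = 0, M = 0, N = sqrt(2)*u^2/(2*Abs(u)), assemble
  H = (EN − 2FM + GL) / (2(EG − F²)) = sqrt(2)/(4*Abs(u)).
At (u, v) = (3/2, -4*pi/5): H = sqrt(2)/6.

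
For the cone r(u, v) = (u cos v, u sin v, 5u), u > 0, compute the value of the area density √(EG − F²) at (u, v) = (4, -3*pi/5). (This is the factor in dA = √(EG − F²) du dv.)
√(EG − F²)|_{(4, -3*pi/5)} = 4*sqrt(26)

E = 26, F = 0, G = u^2, so EG − F² = 26*u^2. Taking the positive square root: √(EG − F²) = sqrt(26)*Abs(u). At (u, v) = (4, -3*pi/5): 4*sqrt(26).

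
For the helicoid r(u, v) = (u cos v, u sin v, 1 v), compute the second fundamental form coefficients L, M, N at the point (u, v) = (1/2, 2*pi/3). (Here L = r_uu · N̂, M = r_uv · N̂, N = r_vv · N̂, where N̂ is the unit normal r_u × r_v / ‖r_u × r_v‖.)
L = 0;  M = -2*sqrt(5)/5;  N = 0

Compute the unit normal N̂(u, v) = (sin(v)/sqrt(u^2 + 1), -cos(v)/sqrt(u^2 + 1), u/sqrt(u^2 + 1)), and the second partials r_uu, r_uv, r_vv. Take dot products:
  L(u, v) = r_uu · N̂ = 0,
  M(u, v) = r_uv · N̂ = -1/sqrt(u^2 + 1),
  N(u, v) = r_vv · N̂ = 0.
Evaluating at (u, v) = (1/2, 2*pi/3):
  L = 0, M = -2*sqrt(5)/5, N = 0.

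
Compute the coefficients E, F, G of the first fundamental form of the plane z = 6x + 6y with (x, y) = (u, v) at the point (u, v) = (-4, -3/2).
E = 37;  F = 36;  G = 37

Partials: r_u = (1, 0, 6), r_v = (0, 1, 6). As functions of (u, v):
  E = r_u · r_u = 37,
  F = r_u · r_v = 36,
  G = r_v · r_v = 37.
Evaluating at (u, v) = (-4, -3/2): E = 37, F = 36, G = 37.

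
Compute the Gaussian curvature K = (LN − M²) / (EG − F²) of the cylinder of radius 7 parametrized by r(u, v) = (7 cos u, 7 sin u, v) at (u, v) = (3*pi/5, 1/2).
K = 0

Coefficients of the first fundamental form: E = 49, F = 0, G = 1.
Coefficients of the second fundamental form: L = -7, M = 0, N = 0.
Assemble K = (LN − M²)/(EG − F²) = 0. At (u, v) = (3*pi/5, 1/2): K = 0.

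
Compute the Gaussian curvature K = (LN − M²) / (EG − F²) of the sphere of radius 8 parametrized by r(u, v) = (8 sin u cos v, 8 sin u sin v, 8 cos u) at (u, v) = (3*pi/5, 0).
K = 1/64

Coefficients of the first fundamental form: E = 64, F = 0, G = 64*sin(u)^2.
Coefficients of the second fundamental form: L = -8*sin(u)/Abs(sin(u)), M = 0, N = -8*sin(u)^3/Abs(sin(u)).
Assemble K = (LN − M²)/(EG − F²) = 1/64. At (u, v) = (3*pi/5, 0): K = 1/64.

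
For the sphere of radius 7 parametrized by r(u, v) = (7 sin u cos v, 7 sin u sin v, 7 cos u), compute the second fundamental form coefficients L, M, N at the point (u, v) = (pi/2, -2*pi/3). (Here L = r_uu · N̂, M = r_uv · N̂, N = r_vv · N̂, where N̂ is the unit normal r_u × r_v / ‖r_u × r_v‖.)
L = -7;  M = 0;  N = -7

Compute the unit normal N̂(u, v) = (sin(u)^2*cos(v)/Abs(sin(u)), sin(u)^2*sin(v)/Abs(sin(u)), sin(2*u)/(2*Abs(sin(u)))), and the second partials r_uu, r_uv, r_vv. Take dot products:
  L(u, v) = r_uu · N̂ = -7*sin(u)/Abs(sin(u)),
  M(u, v) = r_uv · N̂ = 0,
  N(u, v) = r_vv · N̂ = -7*sin(u)^3/Abs(sin(u)).
Evaluating at (u, v) = (pi/2, -2*pi/3):
  L = -7, M = 0, N = -7.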